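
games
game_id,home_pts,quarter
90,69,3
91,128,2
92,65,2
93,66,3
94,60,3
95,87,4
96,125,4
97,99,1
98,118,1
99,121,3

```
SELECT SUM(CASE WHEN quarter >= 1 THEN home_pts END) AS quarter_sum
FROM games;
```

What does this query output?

938

game_id=90: ✓ → 69
game_id=91: ✓ → 128
game_id=92: ✓ → 65
game_id=93: ✓ → 66
game_id=94: ✓ → 60
game_id=95: ✓ → 87
game_id=96: ✓ → 125
game_id=97: ✓ → 99
game_id=98: ✓ → 118
game_id=99: ✓ → 121
quarter_sum = 69 + 128 + 65 + 66 + 60 + 87 + 125 + 99 + 118 + 121 = 938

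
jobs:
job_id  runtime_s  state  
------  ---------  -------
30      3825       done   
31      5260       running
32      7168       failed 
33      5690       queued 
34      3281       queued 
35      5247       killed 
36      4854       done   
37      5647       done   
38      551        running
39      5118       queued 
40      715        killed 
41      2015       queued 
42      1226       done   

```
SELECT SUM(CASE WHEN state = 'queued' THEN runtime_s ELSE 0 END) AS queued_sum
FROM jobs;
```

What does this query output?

job_id=30: ✗
job_id=31: ✗
job_id=32: ✗
job_id=33: ✓ → 5690
job_id=34: ✓ → 3281
job_id=35: ✗
job_id=36: ✗
job_id=37: ✗
job_id=38: ✗
job_id=39: ✓ → 5118
job_id=40: ✗
job_id=41: ✓ → 2015
job_id=42: ✗
queued_sum = 5690 + 3281 + 5118 + 2015 = 16104

16104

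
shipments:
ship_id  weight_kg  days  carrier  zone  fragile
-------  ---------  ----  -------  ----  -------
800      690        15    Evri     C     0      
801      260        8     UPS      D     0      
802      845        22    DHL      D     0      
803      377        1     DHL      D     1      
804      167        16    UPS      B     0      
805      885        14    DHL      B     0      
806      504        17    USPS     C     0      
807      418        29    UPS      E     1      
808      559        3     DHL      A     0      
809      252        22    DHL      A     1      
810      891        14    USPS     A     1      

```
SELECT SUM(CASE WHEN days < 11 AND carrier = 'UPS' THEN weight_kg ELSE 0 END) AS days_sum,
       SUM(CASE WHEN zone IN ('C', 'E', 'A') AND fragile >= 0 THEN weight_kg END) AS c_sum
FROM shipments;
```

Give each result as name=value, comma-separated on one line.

days_sum=260, c_sum=3314

[days_sum: days < 11 AND carrier = 'UPS']
ship_id=800: ✗
ship_id=801: ✓ → 260
ship_id=802: ✗
ship_id=803: ✗
ship_id=804: ✗
ship_id=805: ✗
ship_id=806: ✗
ship_id=807: ✗
ship_id=808: ✗
ship_id=809: ✗
ship_id=810: ✗
days_sum = 260
—
[c_sum: zone IN ('C', 'E', 'A') AND fragile >= 0]
ship_id=800: ✓ → 690
ship_id=801: ✗
ship_id=802: ✗
ship_id=803: ✗
ship_id=804: ✗
ship_id=805: ✗
ship_id=806: ✓ → 504
ship_id=807: ✓ → 418
ship_id=808: ✓ → 559
ship_id=809: ✓ → 252
ship_id=810: ✓ → 891
c_sum = 690 + 504 + 418 + 559 + 252 + 891 = 3314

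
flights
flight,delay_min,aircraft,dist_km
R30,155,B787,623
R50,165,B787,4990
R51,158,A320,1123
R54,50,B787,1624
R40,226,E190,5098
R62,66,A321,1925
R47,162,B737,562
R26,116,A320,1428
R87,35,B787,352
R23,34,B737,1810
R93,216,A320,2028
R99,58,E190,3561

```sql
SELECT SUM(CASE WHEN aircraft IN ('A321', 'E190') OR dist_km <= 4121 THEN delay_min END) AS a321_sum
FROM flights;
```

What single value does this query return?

1276

flight=R30: ✓ → 155
flight=R50: ✗
flight=R51: ✓ → 158
flight=R54: ✓ → 50
flight=R40: ✓ → 226
flight=R62: ✓ → 66
flight=R47: ✓ → 162
flight=R26: ✓ → 116
flight=R87: ✓ → 35
flight=R23: ✓ → 34
flight=R93: ✓ → 216
flight=R99: ✓ → 58
a321_sum = 155 + 158 + 50 + 226 + 66 + 162 + 116 + 35 + 34 + 216 + 58 = 1276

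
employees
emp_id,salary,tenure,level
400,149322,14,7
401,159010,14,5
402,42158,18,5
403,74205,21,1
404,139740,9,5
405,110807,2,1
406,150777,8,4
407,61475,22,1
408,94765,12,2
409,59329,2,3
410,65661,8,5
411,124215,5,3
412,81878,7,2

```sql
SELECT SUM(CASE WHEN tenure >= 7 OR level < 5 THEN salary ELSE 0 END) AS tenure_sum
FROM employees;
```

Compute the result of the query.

emp_id=400: ✓ → 149322
emp_id=401: ✓ → 159010
emp_id=402: ✓ → 42158
emp_id=403: ✓ → 74205
emp_id=404: ✓ → 139740
emp_id=405: ✓ → 110807
emp_id=406: ✓ → 150777
emp_id=407: ✓ → 61475
emp_id=408: ✓ → 94765
emp_id=409: ✓ → 59329
emp_id=410: ✓ → 65661
emp_id=411: ✓ → 124215
emp_id=412: ✓ → 81878
tenure_sum = 149322 + 159010 + 42158 + 74205 + 139740 + 110807 + 150777 + 61475 + 94765 + 59329 + 65661 + 124215 + 81878 = 1313342

1313342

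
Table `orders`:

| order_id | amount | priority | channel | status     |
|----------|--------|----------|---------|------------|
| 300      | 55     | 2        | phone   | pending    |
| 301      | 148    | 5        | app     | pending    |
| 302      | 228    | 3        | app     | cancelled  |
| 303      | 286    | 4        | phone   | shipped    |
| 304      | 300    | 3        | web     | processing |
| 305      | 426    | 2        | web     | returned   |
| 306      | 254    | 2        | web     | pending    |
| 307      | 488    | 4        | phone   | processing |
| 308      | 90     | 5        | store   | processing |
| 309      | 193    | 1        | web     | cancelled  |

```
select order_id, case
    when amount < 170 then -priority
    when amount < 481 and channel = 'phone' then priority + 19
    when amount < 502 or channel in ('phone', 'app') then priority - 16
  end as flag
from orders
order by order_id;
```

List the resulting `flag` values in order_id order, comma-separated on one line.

order_id=300: amount < 170 → -2
order_id=301: amount < 170 → -5
order_id=302: amount < 502 or channel in ('phone', 'app') → -13
order_id=303: amount < 481 and channel = 'phone' → 23
order_id=304: amount < 502 or channel in ('phone', 'app') → -13
order_id=305: amount < 502 or channel in ('phone', 'app') → -14
order_id=306: amount < 502 or channel in ('phone', 'app') → -14
order_id=307: amount < 502 or channel in ('phone', 'app') → -12
order_id=308: amount < 170 → -5
order_id=309: amount < 502 or channel in ('phone', 'app') → -15

-2, -5, -13, 23, -13, -14, -14, -12, -5, -15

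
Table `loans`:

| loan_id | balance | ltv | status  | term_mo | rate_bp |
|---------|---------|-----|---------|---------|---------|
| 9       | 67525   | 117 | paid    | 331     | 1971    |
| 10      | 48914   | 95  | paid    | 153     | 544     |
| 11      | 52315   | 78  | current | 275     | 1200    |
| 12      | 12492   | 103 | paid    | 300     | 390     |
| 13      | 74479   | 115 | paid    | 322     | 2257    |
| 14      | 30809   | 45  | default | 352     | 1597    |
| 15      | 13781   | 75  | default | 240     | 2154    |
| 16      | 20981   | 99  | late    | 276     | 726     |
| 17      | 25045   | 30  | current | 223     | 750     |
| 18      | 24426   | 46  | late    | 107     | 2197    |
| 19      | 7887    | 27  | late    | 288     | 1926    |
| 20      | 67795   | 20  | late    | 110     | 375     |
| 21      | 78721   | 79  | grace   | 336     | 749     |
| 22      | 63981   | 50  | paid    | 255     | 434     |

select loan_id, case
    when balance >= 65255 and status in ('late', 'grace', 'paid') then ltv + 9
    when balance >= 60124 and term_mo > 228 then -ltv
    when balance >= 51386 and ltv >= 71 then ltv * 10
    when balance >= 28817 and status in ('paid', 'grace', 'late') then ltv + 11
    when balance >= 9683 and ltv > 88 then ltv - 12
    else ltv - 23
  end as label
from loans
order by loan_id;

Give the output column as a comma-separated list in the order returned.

126, 106, 780, 91, 124, 22, 52, 87, 7, 23, 4, 29, 88, -50

loan_id=9: balance >= 65255 and status in ('late', 'grace', 'paid') → 126
loan_id=10: balance >= 28817 and status in ('paid', 'grace', 'late') → 106
loan_id=11: balance >= 51386 and ltv >= 71 → 780
loan_id=12: balance >= 9683 and ltv > 88 → 91
loan_id=13: balance >= 65255 and status in ('late', 'grace', 'paid') → 124
loan_id=14: ELSE → 22
loan_id=15: ELSE → 52
loan_id=16: balance >= 9683 and ltv > 88 → 87
loan_id=17: ELSE → 7
loan_id=18: ELSE → 23
loan_id=19: ELSE → 4
loan_id=20: balance >= 65255 and status in ('late', 'grace', 'paid') → 29
loan_id=21: balance >= 65255 and status in ('late', 'grace', 'paid') → 88
loan_id=22: balance >= 60124 and term_mo > 228 → -50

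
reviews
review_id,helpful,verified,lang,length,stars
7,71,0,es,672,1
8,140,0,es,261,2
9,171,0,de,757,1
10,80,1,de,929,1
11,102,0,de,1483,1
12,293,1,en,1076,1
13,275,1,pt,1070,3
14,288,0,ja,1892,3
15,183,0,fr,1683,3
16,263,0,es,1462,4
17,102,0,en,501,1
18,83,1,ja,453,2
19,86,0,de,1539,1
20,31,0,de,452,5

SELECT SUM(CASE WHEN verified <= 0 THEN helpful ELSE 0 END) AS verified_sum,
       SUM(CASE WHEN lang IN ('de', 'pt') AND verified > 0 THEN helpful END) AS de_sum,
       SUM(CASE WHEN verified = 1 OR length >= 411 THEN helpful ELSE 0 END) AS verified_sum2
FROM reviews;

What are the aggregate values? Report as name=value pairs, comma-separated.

[verified_sum: verified <= 0]
review_id=7: ✓ → 71
review_id=8: ✓ → 140
review_id=9: ✓ → 171
review_id=10: ✗
review_id=11: ✓ → 102
review_id=12: ✗
review_id=13: ✗
review_id=14: ✓ → 288
review_id=15: ✓ → 183
review_id=16: ✓ → 263
review_id=17: ✓ → 102
review_id=18: ✗
review_id=19: ✓ → 86
review_id=20: ✓ → 31
verified_sum = 71 + 140 + 171 + 102 + 288 + 183 + 263 + 102 + 86 + 31 = 1437
—
[de_sum: lang IN ('de', 'pt') AND verified > 0]
review_id=7: ✗
review_id=8: ✗
review_id=9: ✗
review_id=10: ✓ → 80
review_id=11: ✗
review_id=12: ✗
review_id=13: ✓ → 275
review_id=14: ✗
review_id=15: ✗
review_id=16: ✗
review_id=17: ✗
review_id=18: ✗
review_id=19: ✗
review_id=20: ✗
de_sum = 80 + 275 = 355
—
[verified_sum2: verified = 1 OR length >= 411]
review_id=7: ✓ → 71
review_id=8: ✗
review_id=9: ✓ → 171
review_id=10: ✓ → 80
review_id=11: ✓ → 102
review_id=12: ✓ → 293
review_id=13: ✓ → 275
review_id=14: ✓ → 288
review_id=15: ✓ → 183
review_id=16: ✓ → 263
review_id=17: ✓ → 102
review_id=18: ✓ → 83
review_id=19: ✓ → 86
review_id=20: ✓ → 31
verified_sum2 = 71 + 171 + 80 + 102 + 293 + 275 + 288 + 183 + 263 + 102 + 83 + 86 + 31 = 2028

verified_sum=1437, de_sum=355, verified_sum2=2028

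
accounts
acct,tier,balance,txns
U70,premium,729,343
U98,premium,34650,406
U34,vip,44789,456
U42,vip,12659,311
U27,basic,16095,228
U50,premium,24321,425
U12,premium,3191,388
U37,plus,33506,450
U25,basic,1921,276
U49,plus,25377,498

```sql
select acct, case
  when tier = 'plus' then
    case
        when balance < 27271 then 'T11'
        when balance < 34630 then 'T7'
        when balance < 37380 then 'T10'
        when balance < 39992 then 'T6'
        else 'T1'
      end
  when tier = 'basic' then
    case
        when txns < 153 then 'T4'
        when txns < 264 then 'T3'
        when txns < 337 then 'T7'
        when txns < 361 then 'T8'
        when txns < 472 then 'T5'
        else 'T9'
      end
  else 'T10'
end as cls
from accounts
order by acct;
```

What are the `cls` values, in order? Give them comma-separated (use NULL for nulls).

acct=U12: tier='premium' → outer ELSE → T10
acct=U25: tier='basic' → inner[txns < 337] → T7
acct=U27: tier='basic' → inner[txns < 264] → T3
acct=U34: tier='vip' → outer ELSE → T10
acct=U37: tier='plus' → inner[balance < 34630] → T7
acct=U42: tier='vip' → outer ELSE → T10
acct=U49: tier='plus' → inner[balance < 27271] → T11
acct=U50: tier='premium' → outer ELSE → T10
acct=U70: tier='premium' → outer ELSE → T10
acct=U98: tier='premium' → outer ELSE → T10

T10, T7, T3, T10, T7, T10, T11, T10, T10, T10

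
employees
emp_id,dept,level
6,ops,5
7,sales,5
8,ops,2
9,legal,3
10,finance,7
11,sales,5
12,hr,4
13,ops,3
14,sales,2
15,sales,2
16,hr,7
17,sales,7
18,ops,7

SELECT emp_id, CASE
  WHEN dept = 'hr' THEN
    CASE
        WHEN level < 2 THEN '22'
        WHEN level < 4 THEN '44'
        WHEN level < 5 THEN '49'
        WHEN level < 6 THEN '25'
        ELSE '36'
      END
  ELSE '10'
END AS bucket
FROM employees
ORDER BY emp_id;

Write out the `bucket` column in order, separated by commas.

10, 10, 10, 10, 10, 10, 49, 10, 10, 10, 36, 10, 10

emp_id=6: dept='ops' → outer ELSE → 10
emp_id=7: dept='sales' → outer ELSE → 10
emp_id=8: dept='ops' → outer ELSE → 10
emp_id=9: dept='legal' → outer ELSE → 10
emp_id=10: dept='finance' → outer ELSE → 10
emp_id=11: dept='sales' → outer ELSE → 10
emp_id=12: dept='hr' → inner[level < 5] → 49
emp_id=13: dept='ops' → outer ELSE → 10
emp_id=14: dept='sales' → outer ELSE → 10
emp_id=15: dept='sales' → outer ELSE → 10
emp_id=16: dept='hr' → inner[ELSE] → 36
emp_id=17: dept='sales' → outer ELSE → 10
emp_id=18: dept='ops' → outer ELSE → 10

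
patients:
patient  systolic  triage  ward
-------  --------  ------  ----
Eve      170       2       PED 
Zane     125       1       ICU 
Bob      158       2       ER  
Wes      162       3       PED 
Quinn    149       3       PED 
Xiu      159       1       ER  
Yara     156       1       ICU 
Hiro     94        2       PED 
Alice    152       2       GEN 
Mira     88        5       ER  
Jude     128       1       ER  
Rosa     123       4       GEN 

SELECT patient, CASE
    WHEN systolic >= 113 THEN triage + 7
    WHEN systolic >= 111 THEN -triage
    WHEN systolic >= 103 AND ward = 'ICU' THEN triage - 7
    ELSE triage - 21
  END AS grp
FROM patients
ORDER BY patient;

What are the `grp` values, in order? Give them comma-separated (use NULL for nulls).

patient=Alice: systolic >= 113 → 9
patient=Bob: systolic >= 113 → 9
patient=Eve: systolic >= 113 → 9
patient=Hiro: ELSE → -19
patient=Jude: systolic >= 113 → 8
patient=Mira: ELSE → -16
patient=Quinn: systolic >= 113 → 10
patient=Rosa: systolic >= 113 → 11
patient=Wes: systolic >= 113 → 10
patient=Xiu: systolic >= 113 → 8
patient=Yara: systolic >= 113 → 8
patient=Zane: systolic >= 113 → 8

9, 9, 9, -19, 8, -16, 10, 11, 10, 8, 8, 8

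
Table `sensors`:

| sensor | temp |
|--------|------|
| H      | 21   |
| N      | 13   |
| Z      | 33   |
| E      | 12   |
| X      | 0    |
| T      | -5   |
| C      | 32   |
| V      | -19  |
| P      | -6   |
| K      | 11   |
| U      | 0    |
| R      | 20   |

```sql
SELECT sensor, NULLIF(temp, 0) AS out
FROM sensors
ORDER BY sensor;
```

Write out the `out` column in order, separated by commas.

32, 12, 21, 11, 13, -6, 20, -5, NULL, -19, NULL, 33

sensor=C: temp=32 vs 0: differ → 32
sensor=E: temp=12 vs 0: differ → 12
sensor=H: temp=21 vs 0: differ → 21
sensor=K: temp=11 vs 0: differ → 11
sensor=N: temp=13 vs 0: differ → 13
sensor=P: temp=-6 vs 0: differ → -6
sensor=R: temp=20 vs 0: differ → 20
sensor=T: temp=-5 vs 0: differ → -5
sensor=U: temp=0 vs 0: equal → NULL
sensor=V: temp=-19 vs 0: differ → -19
sensor=X: temp=0 vs 0: equal → NULL
sensor=Z: temp=33 vs 0: differ → 33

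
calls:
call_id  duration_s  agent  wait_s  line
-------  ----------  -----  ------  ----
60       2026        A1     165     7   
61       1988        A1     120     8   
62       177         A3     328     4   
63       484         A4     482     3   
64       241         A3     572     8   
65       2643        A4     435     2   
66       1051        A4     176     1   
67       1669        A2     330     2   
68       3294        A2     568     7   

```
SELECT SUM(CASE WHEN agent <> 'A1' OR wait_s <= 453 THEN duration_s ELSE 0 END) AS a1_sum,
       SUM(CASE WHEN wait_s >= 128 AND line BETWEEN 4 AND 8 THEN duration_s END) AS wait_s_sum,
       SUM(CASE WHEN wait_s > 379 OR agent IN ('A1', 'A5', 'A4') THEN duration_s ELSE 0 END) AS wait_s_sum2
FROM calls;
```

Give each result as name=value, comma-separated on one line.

[a1_sum: agent <> 'A1' OR wait_s <= 453]
call_id=60: ✓ → 2026
call_id=61: ✓ → 1988
call_id=62: ✓ → 177
call_id=63: ✓ → 484
call_id=64: ✓ → 241
call_id=65: ✓ → 2643
call_id=66: ✓ → 1051
call_id=67: ✓ → 1669
call_id=68: ✓ → 3294
a1_sum = 2026 + 1988 + 177 + 484 + 241 + 2643 + 1051 + 1669 + 3294 = 13573
—
[wait_s_sum: wait_s >= 128 AND line BETWEEN 4 AND 8]
call_id=60: ✓ → 2026
call_id=61: ✗
call_id=62: ✓ → 177
call_id=63: ✗
call_id=64: ✓ → 241
call_id=65: ✗
call_id=66: ✗
call_id=67: ✗
call_id=68: ✓ → 3294
wait_s_sum = 2026 + 177 + 241 + 3294 = 5738
—
[wait_s_sum2: wait_s > 379 OR agent IN ('A1', 'A5', 'A4')]
call_id=60: ✓ → 2026
call_id=61: ✓ → 1988
call_id=62: ✗
call_id=63: ✓ → 484
call_id=64: ✓ → 241
call_id=65: ✓ → 2643
call_id=66: ✓ → 1051
call_id=67: ✗
call_id=68: ✓ → 3294
wait_s_sum2 = 2026 + 1988 + 484 + 241 + 2643 + 1051 + 3294 = 11727

a1_sum=13573, wait_s_sum=5738, wait_s_sum2=11727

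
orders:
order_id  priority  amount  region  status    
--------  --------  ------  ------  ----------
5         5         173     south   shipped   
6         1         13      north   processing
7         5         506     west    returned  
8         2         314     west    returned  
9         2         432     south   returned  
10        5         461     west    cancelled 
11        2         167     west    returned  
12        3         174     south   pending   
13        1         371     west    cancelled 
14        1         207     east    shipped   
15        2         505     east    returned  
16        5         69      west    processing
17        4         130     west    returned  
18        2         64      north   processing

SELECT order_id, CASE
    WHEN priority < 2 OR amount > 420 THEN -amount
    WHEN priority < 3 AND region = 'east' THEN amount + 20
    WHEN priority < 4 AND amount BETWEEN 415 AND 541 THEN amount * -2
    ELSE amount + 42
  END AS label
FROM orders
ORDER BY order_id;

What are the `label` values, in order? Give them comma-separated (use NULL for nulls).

order_id=5: ELSE → 215
order_id=6: priority < 2 OR amount > 420 → -13
order_id=7: priority < 2 OR amount > 420 → -506
order_id=8: ELSE → 356
order_id=9: priority < 2 OR amount > 420 → -432
order_id=10: priority < 2 OR amount > 420 → -461
order_id=11: ELSE → 209
order_id=12: ELSE → 216
order_id=13: priority < 2 OR amount > 420 → -371
order_id=14: priority < 2 OR amount > 420 → -207
order_id=15: priority < 2 OR amount > 420 → -505
order_id=16: ELSE → 111
order_id=17: ELSE → 172
order_id=18: ELSE → 106

215, -13, -506, 356, -432, -461, 209, 216, -371, -207, -505, 111, 172, 106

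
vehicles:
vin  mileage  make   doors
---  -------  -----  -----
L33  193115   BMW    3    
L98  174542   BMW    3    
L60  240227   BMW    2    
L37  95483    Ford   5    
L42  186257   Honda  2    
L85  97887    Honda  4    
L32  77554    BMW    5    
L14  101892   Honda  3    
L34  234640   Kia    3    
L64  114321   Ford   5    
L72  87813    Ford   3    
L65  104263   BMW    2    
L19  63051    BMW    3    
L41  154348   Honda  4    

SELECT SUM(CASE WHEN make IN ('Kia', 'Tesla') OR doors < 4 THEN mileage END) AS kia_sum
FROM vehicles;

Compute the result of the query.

vin=L33: ✓ → 193115
vin=L98: ✓ → 174542
vin=L60: ✓ → 240227
vin=L37: ✗
vin=L42: ✓ → 186257
vin=L85: ✗
vin=L32: ✗
vin=L14: ✓ → 101892
vin=L34: ✓ → 234640
vin=L64: ✗
vin=L72: ✓ → 87813
vin=L65: ✓ → 104263
vin=L19: ✓ → 63051
vin=L41: ✗
kia_sum = 193115 + 174542 + 240227 + 186257 + 101892 + 234640 + 87813 + 104263 + 63051 = 1385800

1385800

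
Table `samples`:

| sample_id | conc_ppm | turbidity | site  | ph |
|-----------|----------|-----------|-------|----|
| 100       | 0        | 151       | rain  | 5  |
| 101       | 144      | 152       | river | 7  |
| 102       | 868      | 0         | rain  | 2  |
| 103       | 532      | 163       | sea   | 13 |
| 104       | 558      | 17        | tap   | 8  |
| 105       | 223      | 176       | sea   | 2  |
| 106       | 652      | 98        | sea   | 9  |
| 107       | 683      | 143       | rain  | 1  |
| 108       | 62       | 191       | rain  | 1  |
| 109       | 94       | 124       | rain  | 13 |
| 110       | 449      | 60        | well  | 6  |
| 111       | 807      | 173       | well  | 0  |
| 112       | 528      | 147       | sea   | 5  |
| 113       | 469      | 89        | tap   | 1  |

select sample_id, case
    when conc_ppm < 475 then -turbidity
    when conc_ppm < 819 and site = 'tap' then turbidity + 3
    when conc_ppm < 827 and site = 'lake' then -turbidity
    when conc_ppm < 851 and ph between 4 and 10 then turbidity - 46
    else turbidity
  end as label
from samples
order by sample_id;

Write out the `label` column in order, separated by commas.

-151, -152, 0, 163, 20, -176, 52, 143, -191, -124, -60, 173, 101, -89

sample_id=100: conc_ppm < 475 → -151
sample_id=101: conc_ppm < 475 → -152
sample_id=102: ELSE → 0
sample_id=103: ELSE → 163
sample_id=104: conc_ppm < 819 and site = 'tap' → 20
sample_id=105: conc_ppm < 475 → -176
sample_id=106: conc_ppm < 851 and ph between 4 and 10 → 52
sample_id=107: ELSE → 143
sample_id=108: conc_ppm < 475 → -191
sample_id=109: conc_ppm < 475 → -124
sample_id=110: conc_ppm < 475 → -60
sample_id=111: ELSE → 173
sample_id=112: conc_ppm < 851 and ph between 4 and 10 → 101
sample_id=113: conc_ppm < 475 → -89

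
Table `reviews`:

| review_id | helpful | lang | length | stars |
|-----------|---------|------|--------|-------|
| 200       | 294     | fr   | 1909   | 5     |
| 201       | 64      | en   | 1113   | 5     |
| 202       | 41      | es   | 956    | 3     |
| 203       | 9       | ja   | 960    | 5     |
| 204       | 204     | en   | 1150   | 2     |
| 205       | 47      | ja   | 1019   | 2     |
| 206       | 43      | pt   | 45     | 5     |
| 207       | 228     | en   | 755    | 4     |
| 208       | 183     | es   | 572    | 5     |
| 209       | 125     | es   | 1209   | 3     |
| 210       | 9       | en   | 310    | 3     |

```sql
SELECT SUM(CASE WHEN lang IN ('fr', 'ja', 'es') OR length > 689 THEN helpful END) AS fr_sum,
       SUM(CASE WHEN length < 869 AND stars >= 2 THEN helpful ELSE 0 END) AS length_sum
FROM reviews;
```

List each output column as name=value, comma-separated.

[fr_sum: lang IN ('fr', 'ja', 'es') OR length > 689]
review_id=200: ✓ → 294
review_id=201: ✓ → 64
review_id=202: ✓ → 41
review_id=203: ✓ → 9
review_id=204: ✓ → 204
review_id=205: ✓ → 47
review_id=206: ✗
review_id=207: ✓ → 228
review_id=208: ✓ → 183
review_id=209: ✓ → 125
review_id=210: ✗
fr_sum = 294 + 64 + 41 + 9 + 204 + 47 + 228 + 183 + 125 = 1195
—
[length_sum: length < 869 AND stars >= 2]
review_id=200: ✗
review_id=201: ✗
review_id=202: ✗
review_id=203: ✗
review_id=204: ✗
review_id=205: ✗
review_id=206: ✓ → 43
review_id=207: ✓ → 228
review_id=208: ✓ → 183
review_id=209: ✗
review_id=210: ✓ → 9
length_sum = 43 + 228 + 183 + 9 = 463

fr_sum=1195, length_sum=463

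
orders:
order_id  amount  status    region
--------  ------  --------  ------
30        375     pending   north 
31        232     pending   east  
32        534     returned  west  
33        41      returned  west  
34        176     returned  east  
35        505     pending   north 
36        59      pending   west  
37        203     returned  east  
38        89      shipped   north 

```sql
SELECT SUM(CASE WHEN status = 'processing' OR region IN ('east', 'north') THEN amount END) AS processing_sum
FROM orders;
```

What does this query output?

1580

order_id=30: ✓ → 375
order_id=31: ✓ → 232
order_id=32: ✗
order_id=33: ✗
order_id=34: ✓ → 176
order_id=35: ✓ → 505
order_id=36: ✗
order_id=37: ✓ → 203
order_id=38: ✓ → 89
processing_sum = 375 + 232 + 176 + 505 + 203 + 89 = 1580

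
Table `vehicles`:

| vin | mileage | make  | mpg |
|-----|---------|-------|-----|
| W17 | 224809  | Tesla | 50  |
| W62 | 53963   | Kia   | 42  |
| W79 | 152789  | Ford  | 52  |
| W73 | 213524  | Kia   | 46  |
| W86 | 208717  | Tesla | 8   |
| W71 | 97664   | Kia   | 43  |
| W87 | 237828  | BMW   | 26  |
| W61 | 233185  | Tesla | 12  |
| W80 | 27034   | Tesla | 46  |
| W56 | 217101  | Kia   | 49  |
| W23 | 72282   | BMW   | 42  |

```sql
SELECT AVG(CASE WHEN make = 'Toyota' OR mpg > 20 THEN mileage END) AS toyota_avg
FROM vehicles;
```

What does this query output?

vin=W17: ✓ → 224809
vin=W62: ✓ → 53963
vin=W79: ✓ → 152789
vin=W73: ✓ → 213524
vin=W86: ✗
vin=W71: ✓ → 97664
vin=W87: ✓ → 237828
vin=W61: ✗
vin=W80: ✓ → 27034
vin=W56: ✓ → 217101
vin=W23: ✓ → 72282
toyota_avg = (224809 + 53963 + 152789 + 213524 + 97664 + 237828 + 27034 + 217101 + 72282) / 9 = 144110.4444444444

144110.4444444444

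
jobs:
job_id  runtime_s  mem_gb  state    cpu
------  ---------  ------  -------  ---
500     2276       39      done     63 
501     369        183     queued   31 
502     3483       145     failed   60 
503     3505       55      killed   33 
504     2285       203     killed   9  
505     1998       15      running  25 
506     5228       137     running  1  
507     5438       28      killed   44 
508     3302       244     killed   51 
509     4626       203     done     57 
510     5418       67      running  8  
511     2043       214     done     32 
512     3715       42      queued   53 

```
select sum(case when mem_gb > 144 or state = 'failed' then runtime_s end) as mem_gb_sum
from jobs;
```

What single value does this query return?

16108

job_id=500: ✗
job_id=501: ✓ → 369
job_id=502: ✓ → 3483
job_id=503: ✗
job_id=504: ✓ → 2285
job_id=505: ✗
job_id=506: ✗
job_id=507: ✗
job_id=508: ✓ → 3302
job_id=509: ✓ → 4626
job_id=510: ✗
job_id=511: ✓ → 2043
job_id=512: ✗
mem_gb_sum = 369 + 3483 + 2285 + 3302 + 4626 + 2043 = 16108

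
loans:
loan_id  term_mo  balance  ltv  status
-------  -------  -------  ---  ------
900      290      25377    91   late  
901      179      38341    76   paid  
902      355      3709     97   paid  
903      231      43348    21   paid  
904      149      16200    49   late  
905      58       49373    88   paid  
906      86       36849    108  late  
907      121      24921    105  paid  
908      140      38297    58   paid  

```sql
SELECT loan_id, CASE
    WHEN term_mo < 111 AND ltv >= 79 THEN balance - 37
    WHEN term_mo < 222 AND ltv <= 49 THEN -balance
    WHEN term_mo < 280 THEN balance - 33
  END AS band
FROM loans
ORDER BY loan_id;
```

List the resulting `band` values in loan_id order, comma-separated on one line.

NULL, 38308, NULL, 43315, -16200, 49336, 36812, 24888, 38264

loan_id=900: (no match → NULL) → NULL
loan_id=901: term_mo < 280 → 38308
loan_id=902: (no match → NULL) → NULL
loan_id=903: term_mo < 280 → 43315
loan_id=904: term_mo < 222 AND ltv <= 49 → -16200
loan_id=905: term_mo < 111 AND ltv >= 79 → 49336
loan_id=906: term_mo < 111 AND ltv >= 79 → 36812
loan_id=907: term_mo < 280 → 24888
loan_id=908: term_mo < 280 → 38264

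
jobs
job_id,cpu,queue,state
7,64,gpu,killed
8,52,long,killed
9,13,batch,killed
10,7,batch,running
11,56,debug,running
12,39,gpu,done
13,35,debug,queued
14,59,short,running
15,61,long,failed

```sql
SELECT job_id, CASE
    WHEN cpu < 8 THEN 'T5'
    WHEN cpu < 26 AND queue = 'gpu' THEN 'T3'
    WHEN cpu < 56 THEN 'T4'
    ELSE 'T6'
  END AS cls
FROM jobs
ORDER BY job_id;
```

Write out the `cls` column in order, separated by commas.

T6, T4, T4, T5, T6, T4, T4, T6, T6

job_id=7: ELSE → T6
job_id=8: cpu < 56 → T4
job_id=9: cpu < 56 → T4
job_id=10: cpu < 8 → T5
job_id=11: ELSE → T6
job_id=12: cpu < 56 → T4
job_id=13: cpu < 56 → T4
job_id=14: ELSE → T6
job_id=15: ELSE → T6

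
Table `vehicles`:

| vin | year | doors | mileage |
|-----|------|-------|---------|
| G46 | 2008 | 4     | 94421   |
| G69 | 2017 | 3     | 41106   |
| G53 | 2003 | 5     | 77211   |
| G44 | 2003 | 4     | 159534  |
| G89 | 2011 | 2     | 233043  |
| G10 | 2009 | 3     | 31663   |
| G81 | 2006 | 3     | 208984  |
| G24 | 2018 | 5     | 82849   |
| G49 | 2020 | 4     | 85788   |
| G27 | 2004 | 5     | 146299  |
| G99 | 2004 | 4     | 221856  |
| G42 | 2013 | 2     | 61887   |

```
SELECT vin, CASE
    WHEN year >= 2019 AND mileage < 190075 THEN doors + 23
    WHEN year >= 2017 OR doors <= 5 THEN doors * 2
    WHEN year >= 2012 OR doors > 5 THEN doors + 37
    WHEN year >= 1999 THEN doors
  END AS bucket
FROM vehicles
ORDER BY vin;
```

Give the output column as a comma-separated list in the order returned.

6, 10, 10, 4, 8, 8, 27, 10, 6, 6, 4, 8

vin=G10: year >= 2017 OR doors <= 5 → 6
vin=G24: year >= 2017 OR doors <= 5 → 10
vin=G27: year >= 2017 OR doors <= 5 → 10
vin=G42: year >= 2017 OR doors <= 5 → 4
vin=G44: year >= 2017 OR doors <= 5 → 8
vin=G46: year >= 2017 OR doors <= 5 → 8
vin=G49: year >= 2019 AND mileage < 190075 → 27
vin=G53: year >= 2017 OR doors <= 5 → 10
vin=G69: year >= 2017 OR doors <= 5 → 6
vin=G81: year >= 2017 OR doors <= 5 → 6
vin=G89: year >= 2017 OR doors <= 5 → 4
vin=G99: year >= 2017 OR doors <= 5 → 8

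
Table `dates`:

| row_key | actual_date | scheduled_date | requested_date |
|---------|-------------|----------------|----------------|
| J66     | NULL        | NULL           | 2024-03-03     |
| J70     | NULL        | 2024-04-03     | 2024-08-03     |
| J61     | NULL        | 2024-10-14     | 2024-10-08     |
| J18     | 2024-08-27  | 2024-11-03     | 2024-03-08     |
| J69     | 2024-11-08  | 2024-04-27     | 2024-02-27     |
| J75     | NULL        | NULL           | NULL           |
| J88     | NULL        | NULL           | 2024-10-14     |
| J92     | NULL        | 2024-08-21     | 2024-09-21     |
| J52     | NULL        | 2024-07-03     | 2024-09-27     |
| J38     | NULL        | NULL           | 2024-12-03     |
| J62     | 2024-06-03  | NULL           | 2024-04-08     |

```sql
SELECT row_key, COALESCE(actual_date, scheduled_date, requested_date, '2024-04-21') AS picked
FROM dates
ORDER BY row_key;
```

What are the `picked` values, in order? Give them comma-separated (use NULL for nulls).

row_key=J18: actual_date=2024-08-27 → 2024-08-27
row_key=J38: actual_date=NULL, scheduled_date=NULL, requested_date=2024-12-03 → 2024-12-03
row_key=J52: actual_date=NULL, scheduled_date=2024-07-03 → 2024-07-03
row_key=J61: actual_date=NULL, scheduled_date=2024-10-14 → 2024-10-14
row_key=J62: actual_date=2024-06-03 → 2024-06-03
row_key=J66: actual_date=NULL, scheduled_date=NULL, requested_date=2024-03-03 → 2024-03-03
row_key=J69: actual_date=2024-11-08 → 2024-11-08
row_key=J70: actual_date=NULL, scheduled_date=2024-04-03 → 2024-04-03
row_key=J75: actual_date=NULL, scheduled_date=NULL, requested_date=NULL, → literal 2024-04-21 → 2024-04-21
row_key=J88: actual_date=NULL, scheduled_date=NULL, requested_date=2024-10-14 → 2024-10-14
row_key=J92: actual_date=NULL, scheduled_date=2024-08-21 → 2024-08-21

2024-08-27, 2024-12-03, 2024-07-03, 2024-10-14, 2024-06-03, 2024-03-03, 2024-11-08, 2024-04-03, 2024-04-21, 2024-10-14, 2024-08-21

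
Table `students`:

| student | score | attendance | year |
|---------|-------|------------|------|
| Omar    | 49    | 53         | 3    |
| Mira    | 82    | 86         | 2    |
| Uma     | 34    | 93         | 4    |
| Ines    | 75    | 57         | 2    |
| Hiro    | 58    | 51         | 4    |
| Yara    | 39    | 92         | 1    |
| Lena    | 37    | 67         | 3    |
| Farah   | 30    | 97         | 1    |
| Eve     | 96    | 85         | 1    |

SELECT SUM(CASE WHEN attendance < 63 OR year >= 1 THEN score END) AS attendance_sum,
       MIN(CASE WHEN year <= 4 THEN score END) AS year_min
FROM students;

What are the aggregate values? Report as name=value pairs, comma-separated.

[attendance_sum: attendance < 63 OR year >= 1]
student=Omar: ✓ → 49
student=Mira: ✓ → 82
student=Uma: ✓ → 34
student=Ines: ✓ → 75
student=Hiro: ✓ → 58
student=Yara: ✓ → 39
student=Lena: ✓ → 37
student=Farah: ✓ → 30
student=Eve: ✓ → 96
attendance_sum = 49 + 82 + 34 + 75 + 58 + 39 + 37 + 30 + 96 = 500
—
[year_min: year <= 4]
student=Omar: ✓ → 49
student=Mira: ✓ → 82
student=Uma: ✓ → 34
student=Ines: ✓ → 75
student=Hiro: ✓ → 58
student=Yara: ✓ → 39
student=Lena: ✓ → 37
student=Farah: ✓ → 30
student=Eve: ✓ → 96
year_min = MIN(49, 82, 34, 75, 58, 39, 37, 30, 96) = 30

attendance_sum=500, year_min=30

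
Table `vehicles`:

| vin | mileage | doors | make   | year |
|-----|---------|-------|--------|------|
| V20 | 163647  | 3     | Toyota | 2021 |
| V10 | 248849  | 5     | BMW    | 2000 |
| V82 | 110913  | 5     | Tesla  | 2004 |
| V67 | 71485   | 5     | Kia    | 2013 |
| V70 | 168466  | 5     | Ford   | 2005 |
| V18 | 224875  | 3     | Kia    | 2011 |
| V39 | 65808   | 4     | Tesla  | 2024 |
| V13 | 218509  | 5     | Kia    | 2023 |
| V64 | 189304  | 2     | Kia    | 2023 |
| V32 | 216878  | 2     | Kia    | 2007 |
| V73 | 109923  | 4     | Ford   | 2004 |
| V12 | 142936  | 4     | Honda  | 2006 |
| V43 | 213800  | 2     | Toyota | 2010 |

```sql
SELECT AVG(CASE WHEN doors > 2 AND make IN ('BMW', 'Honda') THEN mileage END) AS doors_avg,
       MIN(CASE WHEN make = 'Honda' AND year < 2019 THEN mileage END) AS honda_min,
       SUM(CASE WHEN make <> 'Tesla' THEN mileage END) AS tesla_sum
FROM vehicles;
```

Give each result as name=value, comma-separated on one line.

doors_avg=195892.5, honda_min=142936, tesla_sum=1968672

[doors_avg: doors > 2 AND make IN ('BMW', 'Honda')]
vin=V20: ✗
vin=V10: ✓ → 248849
vin=V82: ✗
vin=V67: ✗
vin=V70: ✗
vin=V18: ✗
vin=V39: ✗
vin=V13: ✗
vin=V64: ✗
vin=V32: ✗
vin=V73: ✗
vin=V12: ✓ → 142936
vin=V43: ✗
doors_avg = (248849 + 142936) / 2 = 195892.5
—
[honda_min: make = 'Honda' AND year < 2019]
vin=V20: ✗
vin=V10: ✗
vin=V82: ✗
vin=V67: ✗
vin=V70: ✗
vin=V18: ✗
vin=V39: ✗
vin=V13: ✗
vin=V64: ✗
vin=V32: ✗
vin=V73: ✗
vin=V12: ✓ → 142936
vin=V43: ✗
honda_min = MIN(142936) = 142936
—
[tesla_sum: make <> 'Tesla']
vin=V20: ✓ → 163647
vin=V10: ✓ → 248849
vin=V82: ✗
vin=V67: ✓ → 71485
vin=V70: ✓ → 168466
vin=V18: ✓ → 224875
vin=V39: ✗
vin=V13: ✓ → 218509
vin=V64: ✓ → 189304
vin=V32: ✓ → 216878
vin=V73: ✓ → 109923
vin=V12: ✓ → 142936
vin=V43: ✓ → 213800
tesla_sum = 163647 + 248849 + 71485 + 168466 + 224875 + 218509 + 189304 + 216878 + 109923 + 142936 + 213800 = 1968672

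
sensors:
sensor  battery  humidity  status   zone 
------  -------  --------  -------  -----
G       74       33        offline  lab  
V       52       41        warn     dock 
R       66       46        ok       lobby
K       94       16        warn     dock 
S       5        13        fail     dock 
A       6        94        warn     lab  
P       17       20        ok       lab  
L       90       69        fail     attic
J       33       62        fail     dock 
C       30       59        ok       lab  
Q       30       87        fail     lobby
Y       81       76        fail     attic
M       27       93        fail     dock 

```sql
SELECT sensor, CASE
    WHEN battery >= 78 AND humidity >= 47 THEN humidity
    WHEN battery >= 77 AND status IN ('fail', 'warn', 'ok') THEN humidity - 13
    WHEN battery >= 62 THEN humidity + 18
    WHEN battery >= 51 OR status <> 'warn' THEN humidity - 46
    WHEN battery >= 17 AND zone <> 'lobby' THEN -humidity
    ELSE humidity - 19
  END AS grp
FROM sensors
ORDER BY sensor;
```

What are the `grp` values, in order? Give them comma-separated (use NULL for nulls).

75, 13, 51, 16, 3, 69, 47, -26, 41, 64, -33, -5, 76

sensor=A: ELSE → 75
sensor=C: battery >= 51 OR status <> 'warn' → 13
sensor=G: battery >= 62 → 51
sensor=J: battery >= 51 OR status <> 'warn' → 16
sensor=K: battery >= 77 AND status IN ('fail', 'warn', 'ok') → 3
sensor=L: battery >= 78 AND humidity >= 47 → 69
sensor=M: battery >= 51 OR status <> 'warn' → 47
sensor=P: battery >= 51 OR status <> 'warn' → -26
sensor=Q: battery >= 51 OR status <> 'warn' → 41
sensor=R: battery >= 62 → 64
sensor=S: battery >= 51 OR status <> 'warn' → -33
sensor=V: battery >= 51 OR status <> 'warn' → -5
sensor=Y: battery >= 78 AND humidity >= 47 → 76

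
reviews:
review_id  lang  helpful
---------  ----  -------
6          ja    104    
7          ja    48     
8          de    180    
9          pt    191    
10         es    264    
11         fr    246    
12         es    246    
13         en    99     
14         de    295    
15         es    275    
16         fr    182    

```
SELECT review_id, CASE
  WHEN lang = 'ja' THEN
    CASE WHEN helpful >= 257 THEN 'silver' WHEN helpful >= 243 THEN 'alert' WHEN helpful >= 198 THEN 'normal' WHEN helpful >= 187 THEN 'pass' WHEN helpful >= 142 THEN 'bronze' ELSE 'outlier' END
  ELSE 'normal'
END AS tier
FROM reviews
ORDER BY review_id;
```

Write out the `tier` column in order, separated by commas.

outlier, outlier, normal, normal, normal, normal, normal, normal, normal, normal, normal

review_id=6: lang='ja' → inner[ELSE] → outlier
review_id=7: lang='ja' → inner[ELSE] → outlier
review_id=8: lang='de' → outer ELSE → normal
review_id=9: lang='pt' → outer ELSE → normal
review_id=10: lang='es' → outer ELSE → normal
review_id=11: lang='fr' → outer ELSE → normal
review_id=12: lang='es' → outer ELSE → normal
review_id=13: lang='en' → outer ELSE → normal
review_id=14: lang='de' → outer ELSE → normal
review_id=15: lang='es' → outer ELSE → normal
review_id=16: lang='fr' → outer ELSE → normal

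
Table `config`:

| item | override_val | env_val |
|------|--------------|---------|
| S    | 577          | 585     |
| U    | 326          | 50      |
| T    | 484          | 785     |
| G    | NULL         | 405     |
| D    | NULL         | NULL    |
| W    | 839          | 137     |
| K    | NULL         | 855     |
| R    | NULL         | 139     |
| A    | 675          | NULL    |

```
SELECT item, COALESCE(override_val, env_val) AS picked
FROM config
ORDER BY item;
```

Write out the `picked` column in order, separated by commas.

675, NULL, 405, 855, 139, 577, 484, 326, 839

item=A: override_val=675 → 675
item=D: override_val=NULL, env_val=NULL (all NULL) → NULL
item=G: override_val=NULL, env_val=405 → 405
item=K: override_val=NULL, env_val=855 → 855
item=R: override_val=NULL, env_val=139 → 139
item=S: override_val=577 → 577
item=T: override_val=484 → 484
item=U: override_val=326 → 326
item=W: override_val=839 → 839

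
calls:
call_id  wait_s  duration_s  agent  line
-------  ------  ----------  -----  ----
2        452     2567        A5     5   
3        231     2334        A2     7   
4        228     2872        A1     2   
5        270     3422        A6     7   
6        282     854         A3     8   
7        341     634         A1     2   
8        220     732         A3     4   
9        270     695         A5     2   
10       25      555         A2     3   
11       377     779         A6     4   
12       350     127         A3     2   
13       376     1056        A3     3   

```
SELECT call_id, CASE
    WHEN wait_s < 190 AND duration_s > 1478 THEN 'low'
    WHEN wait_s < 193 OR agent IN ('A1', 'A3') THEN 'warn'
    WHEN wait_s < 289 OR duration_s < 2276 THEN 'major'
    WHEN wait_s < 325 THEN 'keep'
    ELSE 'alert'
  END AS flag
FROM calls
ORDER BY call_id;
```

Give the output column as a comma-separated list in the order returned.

call_id=2: ELSE → alert
call_id=3: wait_s < 289 OR duration_s < 2276 → major
call_id=4: wait_s < 193 OR agent IN ('A1', 'A3') → warn
call_id=5: wait_s < 289 OR duration_s < 2276 → major
call_id=6: wait_s < 193 OR agent IN ('A1', 'A3') → warn
call_id=7: wait_s < 193 OR agent IN ('A1', 'A3') → warn
call_id=8: wait_s < 193 OR agent IN ('A1', 'A3') → warn
call_id=9: wait_s < 289 OR duration_s < 2276 → major
call_id=10: wait_s < 193 OR agent IN ('A1', 'A3') → warn
call_id=11: wait_s < 289 OR duration_s < 2276 → major
call_id=12: wait_s < 193 OR agent IN ('A1', 'A3') → warn
call_id=13: wait_s < 193 OR agent IN ('A1', 'A3') → warn

alert, major, warn, major, warn, warn, warn, major, warn, major, warn, warn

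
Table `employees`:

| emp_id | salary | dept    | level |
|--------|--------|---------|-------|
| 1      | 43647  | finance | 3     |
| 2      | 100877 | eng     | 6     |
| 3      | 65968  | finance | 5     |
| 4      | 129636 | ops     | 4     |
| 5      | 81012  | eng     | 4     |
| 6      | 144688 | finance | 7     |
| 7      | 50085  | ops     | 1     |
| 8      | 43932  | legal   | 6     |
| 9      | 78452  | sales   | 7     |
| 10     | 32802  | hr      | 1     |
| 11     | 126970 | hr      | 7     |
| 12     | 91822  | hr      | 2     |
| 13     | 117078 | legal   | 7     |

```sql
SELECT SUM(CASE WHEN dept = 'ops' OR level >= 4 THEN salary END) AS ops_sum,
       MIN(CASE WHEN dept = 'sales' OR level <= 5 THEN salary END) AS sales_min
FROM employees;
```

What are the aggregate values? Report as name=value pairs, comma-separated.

ops_sum=938698, sales_min=32802

[ops_sum: dept = 'ops' OR level >= 4]
emp_id=1: ✗
emp_id=2: ✓ → 100877
emp_id=3: ✓ → 65968
emp_id=4: ✓ → 129636
emp_id=5: ✓ → 81012
emp_id=6: ✓ → 144688
emp_id=7: ✓ → 50085
emp_id=8: ✓ → 43932
emp_id=9: ✓ → 78452
emp_id=10: ✗
emp_id=11: ✓ → 126970
emp_id=12: ✗
emp_id=13: ✓ → 117078
ops_sum = 100877 + 65968 + 129636 + 81012 + 144688 + 50085 + 43932 + 78452 + 126970 + 117078 = 938698
—
[sales_min: dept = 'sales' OR level <= 5]
emp_id=1: ✓ → 43647
emp_id=2: ✗
emp_id=3: ✓ → 65968
emp_id=4: ✓ → 129636
emp_id=5: ✓ → 81012
emp_id=6: ✗
emp_id=7: ✓ → 50085
emp_id=8: ✗
emp_id=9: ✓ → 78452
emp_id=10: ✓ → 32802
emp_id=11: ✗
emp_id=12: ✓ → 91822
emp_id=13: ✗
sales_min = MIN(43647, 65968, 129636, 81012, 50085, 78452, 32802, 91822) = 32802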